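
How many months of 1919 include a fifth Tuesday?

4

A month has five Tuesdays exactly when Tuesday falls within its first (length − 28) days.
Jan: 31 days, starts Wed → 5 of Wed, Thu, Fri
Feb: 28 days, starts Sat → 5 of (none)
Mar: 31 days, starts Sat → 5 of Sat, Sun, Mon
Apr: 30 days, starts Tue → 5 of Tue, Wed ✓
May: 31 days, starts Thu → 5 of Thu, Fri, Sat
Jun: 30 days, starts Sun → 5 of Sun, Mon
Jul: 31 days, starts Tue → 5 of Tue, Wed, Thu ✓
Aug: 31 days, starts Fri → 5 of Fri, Sat, Sun
Sep: 30 days, starts Mon → 5 of Mon, Tue ✓
Oct: 31 days, starts Wed → 5 of Wed, Thu, Fri
Nov: 30 days, starts Sat → 5 of Sat, Sun
Dec: 31 days, starts Mon → 5 of Mon, Tue, Wed ✓
Months with five Tuesdays: Apr, Jul, Sep, Dec.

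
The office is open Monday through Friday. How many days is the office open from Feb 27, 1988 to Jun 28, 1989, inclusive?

Feb 27, 1988 is a Saturday.
That's 488 days from start to end, counting both.
488 = 7 × 69 + 5, so there are 69 full weeks plus 5 extra days.
Each full week contributes 5 weekdays (Mon–Fri): 69 × 5 = 345.
The 5 extra days are Sat, Sun, Mon, Tue, Wed — 3 of them qualify.
Total: 345 + 3 = 348.

348 weekdays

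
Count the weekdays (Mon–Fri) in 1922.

260

1 January 1922 is a Sunday.
The range spans 365 days (inclusive of both endpoints).
365 = 7 × 52 + 1, so there are 52 full weeks plus 1 extra day.
Each full week contributes 5 weekdays (Mon–Fri): 52 × 5 = 260.
The 1 extra day is Sunday — none qualify.
Total: 260 + 0 = 260.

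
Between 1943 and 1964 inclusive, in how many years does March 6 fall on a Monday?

3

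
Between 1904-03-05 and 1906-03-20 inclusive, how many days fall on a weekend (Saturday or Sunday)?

214

1904-03-05 is a Saturday.
That's 746 days from start to end, counting both.
746 = 7 × 106 + 4, so there are 106 full weeks plus 4 extra days.
Each full week contributes 2 weekend days (Sat, Sun): 106 × 2 = 212.
The 4 extra days are Sat, Sun, Mon, Tue — 2 of them qualify.
Total: 212 + 2 = 214.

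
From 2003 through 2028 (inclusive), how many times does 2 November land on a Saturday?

3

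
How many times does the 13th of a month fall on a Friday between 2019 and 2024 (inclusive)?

Friday-the-13ths by year:
2019: Sep, Dec
2020: Mar, Nov
2021: Aug
2022: May
2023: Jan, Oct
2024: Sep, Dec

10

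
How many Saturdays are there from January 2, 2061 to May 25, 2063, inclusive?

124 Saturdays

January 2, 2061 is a Sunday.
That's 874 days from start to end, counting both.
874 = 7 × 124 + 6, so there are 124 full weeks plus 6 extra days.
Each full week contributes one Saturday: 124 so far.
The 6 extra days are Sunday, Monday, Tuesday, Wednesday, Thursday, Friday — none qualify.
Total: 124 + 0 = 124.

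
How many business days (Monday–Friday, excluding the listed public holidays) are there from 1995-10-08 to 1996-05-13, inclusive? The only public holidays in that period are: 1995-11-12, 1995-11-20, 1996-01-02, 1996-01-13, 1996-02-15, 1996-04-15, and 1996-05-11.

152

1995-10-08 is a Sunday.
From 1995-10-08 to 1996-05-13 is 219 days inclusive.
219 = 7 × 31 + 2, so there are 31 full weeks plus 2 extra days.
Each full week contributes 5 weekdays (Mon–Fri): 31 × 5 = 155.
The 2 extra days are Sun, Mon — 1 of them qualifies.
Total: 155 + 1 = 156.
Holidays: 1995-11-12 (Sun); 1995-11-20 (Mon); 1996-01-02 (Tue); 1996-01-13 (Sat); 1996-02-15 (Thu); 1996-04-15 (Mon); 1996-05-11 (Sat).
4 of the 7 holidays fall on weekdays; the rest are weekends and were already excluded.
Business days: 156 − 4 = 152.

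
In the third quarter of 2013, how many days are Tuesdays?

July 1, 2013 is a Monday.
From July 1, 2013 to September 30, 2013 is 92 days inclusive.
92 = 7 × 13 + 1, so there are 13 full weeks plus 1 extra day.
Each full week contributes one Tuesday: 13 so far.
The 1 extra day is Mon — none qualify.
Total: 13 + 0 = 13.

13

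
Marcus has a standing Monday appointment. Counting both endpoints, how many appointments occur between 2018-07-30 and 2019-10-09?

2018-07-30 is a Monday.
From 2018-07-30 to 2019-10-09 is 437 days inclusive.
437 = 7 × 62 + 3, so there are 62 full weeks plus 3 extra days.
Each full week contributes one Monday: 62 so far.
The 3 extra days are Monday, Tuesday, Wednesday — 1 of them qualifies.
Total: 62 + 1 = 63.

63 Mondays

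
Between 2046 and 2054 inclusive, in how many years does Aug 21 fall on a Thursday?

Day of week of August 21 in each year:
2046: Tue, 2047: Wed, 2048: Fri, 2049: Sat, 2050: Sun, 2051: Mon, 2052: Wed, 2053: Thu ✓, 2054: Fri
Thursdays: 2053.

1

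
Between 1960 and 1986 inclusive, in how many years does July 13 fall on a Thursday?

Day of week of July 13 in each year:
1960: Wed, 1961: Thu ✓, 1962: Fri, 1963: Sat, 1964: Mon, 1965: Tue, 1966: Wed, 1967: Thu ✓, 1968: Sat, 1969: Sun, 1970: Mon, 1971: Tue, 1972: Thu ✓, 1973: Fri, 1974: Sat, 1975: Sun, 1976: Tue, 1977: Wed, 1978: Thu ✓, 1979: Fri, 1980: Sun, 1981: Mon, 1982: Tue, 1983: Wed, 1984: Fri, 1985: Sat, 1986: Sun
Thursdays: 1961, 1967, 1972, 1978.

4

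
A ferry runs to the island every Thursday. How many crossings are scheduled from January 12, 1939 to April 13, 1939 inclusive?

January 12, 1939 is a Thursday.
That's 92 days from start to end, counting both.
92 = 7 × 13 + 1, so there are 13 full weeks plus 1 extra day.
Each full week contributes one Thursday: 13 so far.
The 1 extra day is Thursday — 1 of them qualifies.
Total: 13 + 1 = 14.

14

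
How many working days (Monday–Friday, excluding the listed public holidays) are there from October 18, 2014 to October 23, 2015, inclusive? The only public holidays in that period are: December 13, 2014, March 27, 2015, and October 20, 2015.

October 18, 2014 is a Saturday.
The range spans 371 days (inclusive of both endpoints).
371 = 7 × 53, so the span is exactly 53 full weeks.
Each full week contributes 5 weekdays (Mon–Fri): 53 × 5 = 265.
Total: 265.
Holidays: December 13, 2014 (Sat); March 27, 2015 (Fri); October 20, 2015 (Tue).
2 of the 3 holidays fall on weekdays; the rest are weekends and were already excluded.
Business days: 265 − 2 = 263.

263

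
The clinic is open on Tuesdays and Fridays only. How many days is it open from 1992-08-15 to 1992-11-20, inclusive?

28

1992-08-15 is a Saturday.
From 1992-08-15 to 1992-11-20 is 98 days inclusive.
98 = 7 × 14, so the span is exactly 14 full weeks.
Each full week contributes 2 days from the set (Tue, Fri): 14 × 2 = 28.
Total: 28.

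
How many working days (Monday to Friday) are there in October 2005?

21 weekdays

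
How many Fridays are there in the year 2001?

52

2001-01-01 is a Monday.
From 2001-01-01 to 2001-12-31 is 365 days inclusive.
365 = 7 × 52 + 1, so there are 52 full weeks plus 1 extra day.
Each full week contributes one Friday: 52 so far.
The 1 extra day is Monday — none qualify.
Total: 52 + 0 = 52.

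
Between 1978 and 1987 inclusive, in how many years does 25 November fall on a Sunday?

Day of week of November 25 in each year:
1978: Sat, 1979: Sun ✓, 1980: Tue, 1981: Wed, 1982: Thu, 1983: Fri, 1984: Sun ✓, 1985: Mon, 1986: Tue, 1987: Wed
Sundays: 1979, 1984.

2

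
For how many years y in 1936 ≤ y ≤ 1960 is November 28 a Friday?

4

Day of week of November 28 in each year:
1936: Sat, 1937: Sun, 1938: Mon, 1939: Tue, 1940: Thu, 1941: Fri ✓, 1942: Sat, 1943: Sun, 1944: Tue, 1945: Wed, 1946: Thu, 1947: Fri ✓, 1948: Sun, 1949: Mon, 1950: Tue, 1951: Wed, 1952: Fri ✓, 1953: Sat, 1954: Sun, 1955: Mon, 1956: Wed, 1957: Thu, 1958: Fri ✓, 1959: Sat, 1960: Mon
Fridays: 1941, 1947, 1952, 1958.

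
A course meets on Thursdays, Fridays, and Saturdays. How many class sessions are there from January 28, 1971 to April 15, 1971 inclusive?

34

January 28, 1971 is a Thursday.
That's 78 days from start to end, counting both.
78 = 7 × 11 + 1, so there are 11 full weeks plus 1 extra day.
Each full week contributes 3 days from the set (Thu, Fri, Sat): 11 × 3 = 33.
The 1 extra day is Thu — 1 of them qualifies.
Total: 33 + 1 = 34.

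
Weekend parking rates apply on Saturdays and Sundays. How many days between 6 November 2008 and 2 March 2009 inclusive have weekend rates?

34

6 November 2008 is a Thursday.
From 6 November 2008 to 2 March 2009 is 117 days inclusive.
117 = 7 × 16 + 5, so there are 16 full weeks plus 5 extra days.
Each full week contributes 2 weekend days (Sat, Sun): 16 × 2 = 32.
The 5 extra days are Thu, Fri, Sat, Sun, Mon — 2 of them qualify.
Total: 32 + 2 = 34.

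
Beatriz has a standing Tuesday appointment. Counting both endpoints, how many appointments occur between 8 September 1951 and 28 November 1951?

8 September 1951 is a Saturday.
That's 82 days from start to end, counting both.
82 = 7 × 11 + 5, so there are 11 full weeks plus 5 extra days.
Each full week contributes one Tuesday: 11 so far.
The 5 extra days are Sat, Sun, Mon, Tue, Wed — 1 of them qualifies.
Total: 11 + 1 = 12.

12 Tuesdays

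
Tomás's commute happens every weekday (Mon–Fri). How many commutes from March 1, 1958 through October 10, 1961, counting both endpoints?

March 1, 1958 is a Saturday.
From March 1, 1958 to October 10, 1961 is 1320 days inclusive.
1320 = 7 × 188 + 4, so there are 188 full weeks plus 4 extra days.
Each full week contributes 5 weekdays (Mon–Fri): 188 × 5 = 940.
The 4 extra days are Saturday, Sunday, Monday, Tuesday — 2 of them qualify.
Total: 940 + 2 = 942.

942 weekdays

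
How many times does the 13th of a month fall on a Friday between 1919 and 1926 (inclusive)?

Friday-the-13ths by year:
1919: Jun
1920: Feb, Aug
1921: May
1922: Jan, Oct
1923: Apr, Jul
1924: Jun
1925: Feb, Mar, Nov
1926: Aug

13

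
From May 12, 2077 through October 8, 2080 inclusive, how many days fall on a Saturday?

May 12, 2077 is a Wednesday.
That's 1246 days from start to end, counting both.
1246 = 7 × 178, so the span is exactly 178 full weeks.
Each full week contributes one Saturday: 178 so far.
Total: 178.

178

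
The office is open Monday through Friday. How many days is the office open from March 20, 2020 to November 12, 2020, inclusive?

March 20, 2020 is a Friday.
The range spans 238 days (inclusive of both endpoints).
238 = 7 × 34, so the span is exactly 34 full weeks.
Each full week contributes 5 weekdays (Mon–Fri): 34 × 5 = 170.

170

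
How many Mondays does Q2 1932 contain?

13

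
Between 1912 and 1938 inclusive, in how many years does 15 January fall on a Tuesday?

4

Day of week of January 15 in each year:
1912: Mon, 1913: Wed, 1914: Thu, 1915: Fri, 1916: Sat, 1917: Mon, 1918: Tue ✓, 1919: Wed, 1920: Thu, 1921: Sat, 1922: Sun, 1923: Mon, 1924: Tue ✓, 1925: Thu, 1926: Fri, 1927: Sat, 1928: Sun, 1929: Tue ✓, 1930: Wed, 1931: Thu, 1932: Fri, 1933: Sun, 1934: Mon, 1935: Tue ✓, 1936: Wed, 1937: Fri, 1938: Sat
Tuesdays: 1918, 1924, 1929, 1935.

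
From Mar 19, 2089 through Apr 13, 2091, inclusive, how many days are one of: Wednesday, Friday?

216

Mar 19, 2089 is a Saturday.
That's 756 days from start to end, counting both.
756 = 7 × 108, so the span is exactly 108 full weeks.
Each full week contributes 2 days from the set (Wed, Fri): 108 × 2 = 216.
Total: 216.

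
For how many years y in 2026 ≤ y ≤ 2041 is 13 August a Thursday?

2

Day of week of August 13 in each year:
2026: Thu ✓, 2027: Fri, 2028: Sun, 2029: Mon, 2030: Tue, 2031: Wed, 2032: Fri, 2033: Sat, 2034: Sun, 2035: Mon, 2036: Wed, 2037: Thu ✓, 2038: Fri, 2039: Sat, 2040: Mon, 2041: Tue
Thursdays: 2026, 2037.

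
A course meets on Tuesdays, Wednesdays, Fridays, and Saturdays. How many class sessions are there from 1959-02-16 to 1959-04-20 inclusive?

36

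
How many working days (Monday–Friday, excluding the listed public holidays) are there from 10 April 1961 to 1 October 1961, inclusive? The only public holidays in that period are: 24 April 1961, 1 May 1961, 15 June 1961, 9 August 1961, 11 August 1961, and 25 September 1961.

119

10 April 1961 is a Monday.
That's 175 days from start to end, counting both.
175 = 7 × 25, so the span is exactly 25 full weeks.
Each full week contributes 5 weekdays (Mon–Fri): 25 × 5 = 125.
Holidays: 24 April 1961 (Mon); 1 May 1961 (Mon); 15 June 1961 (Thu); 9 August 1961 (Wed); 11 August 1961 (Fri); 25 September 1961 (Mon).
All 6 holidays fall on weekdays, so subtract 6.
Business days: 125 − 6 = 119.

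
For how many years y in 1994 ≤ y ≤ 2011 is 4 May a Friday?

2

Day of week of May 4 in each year:
1994: Wed, 1995: Thu, 1996: Sat, 1997: Sun, 1998: Mon, 1999: Tue, 2000: Thu, 2001: Fri ✓, 2002: Sat, 2003: Sun, 2004: Tue, 2005: Wed, 2006: Thu, 2007: Fri ✓, 2008: Sun, 2009: Mon, 2010: Tue, 2011: Wed
Fridays: 2001, 2007.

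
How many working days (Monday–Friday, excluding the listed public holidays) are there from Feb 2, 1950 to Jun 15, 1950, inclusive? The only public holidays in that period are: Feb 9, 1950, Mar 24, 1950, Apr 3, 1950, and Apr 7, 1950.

92

Feb 2, 1950 is a Thursday.
That's 134 days from start to end, counting both.
134 = 7 × 19 + 1, so there are 19 full weeks plus 1 extra day.
Each full week contributes 5 weekdays (Mon–Fri): 19 × 5 = 95.
The 1 extra day is Thu — 1 of them qualifies.
Total: 95 + 1 = 96.
Holidays: Feb 9, 1950 (Thu); Mar 24, 1950 (Fri); Apr 3, 1950 (Mon); Apr 7, 1950 (Fri).
All 4 holidays fall on weekdays, so subtract 4.
Business days: 96 − 4 = 92.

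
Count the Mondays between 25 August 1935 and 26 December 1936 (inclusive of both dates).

70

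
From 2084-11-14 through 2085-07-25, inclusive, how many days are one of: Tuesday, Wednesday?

74

2084-11-14 is a Tuesday.
That's 254 days from start to end, counting both.
254 = 7 × 36 + 2, so there are 36 full weeks plus 2 extra days.
Each full week contributes 2 days from the set (Tue, Wed): 36 × 2 = 72.
The 2 extra days are Tue, Wed — 2 of them qualify.
Total: 72 + 2 = 74.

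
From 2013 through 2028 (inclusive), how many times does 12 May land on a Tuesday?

3

Day of week of May 12 in each year:
2013: Sun, 2014: Mon, 2015: Tue ✓, 2016: Thu, 2017: Fri, 2018: Sat, 2019: Sun, 2020: Tue ✓, 2021: Wed, 2022: Thu, 2023: Fri, 2024: Sun, 2025: Mon, 2026: Tue ✓, 2027: Wed, 2028: Fri
Tuesdays: 2015, 2020, 2026.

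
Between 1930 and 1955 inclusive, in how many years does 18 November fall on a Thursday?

4

Day of week of November 18 in each year:
1930: Tue, 1931: Wed, 1932: Fri, 1933: Sat, 1934: Sun, 1935: Mon, 1936: Wed, 1937: Thu ✓, 1938: Fri, 1939: Sat, 1940: Mon, 1941: Tue, 1942: Wed, 1943: Thu ✓, 1944: Sat, 1945: Sun, 1946: Mon, 1947: Tue, 1948: Thu ✓, 1949: Fri, 1950: Sat, 1951: Sun, 1952: Tue, 1953: Wed, 1954: Thu ✓, 1955: Fri
Thursdays: 1937, 1943, 1948, 1954.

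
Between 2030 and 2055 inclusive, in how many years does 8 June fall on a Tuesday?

Day of week of June 8 in each year:
2030: Sat, 2031: Sun, 2032: Tue ✓, 2033: Wed, 2034: Thu, 2035: Fri, 2036: Sun, 2037: Mon, 2038: Tue ✓, 2039: Wed, 2040: Fri, 2041: Sat, 2042: Sun, 2043: Mon, 2044: Wed, 2045: Thu, 2046: Fri, 2047: Sat, 2048: Mon, 2049: Tue ✓, 2050: Wed, 2051: Thu, 2052: Sat, 2053: Sun, 2054: Mon, 2055: Tue ✓
Tuesdays: 2032, 2038, 2049, 2055.

4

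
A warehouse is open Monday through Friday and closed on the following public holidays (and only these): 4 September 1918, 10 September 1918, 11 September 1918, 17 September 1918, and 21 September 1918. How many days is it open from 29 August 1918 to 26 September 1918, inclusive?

17

29 August 1918 is a Thursday.
That's 29 days from start to end, counting both.
29 = 7 × 4 + 1, so there are 4 full weeks plus 1 extra day.
Each full week contributes 5 weekdays (Mon–Fri): 4 × 5 = 20.
The 1 extra day is Thursday — 1 of them qualifies.
Total: 20 + 1 = 21.
Holidays: 4 September 1918 (Wed); 10 September 1918 (Tue); 11 September 1918 (Wed); 17 September 1918 (Tue); 21 September 1918 (Sat).
4 of the 5 holidays fall on weekdays; the rest are weekends and were already excluded.
Business days: 21 − 4 = 17.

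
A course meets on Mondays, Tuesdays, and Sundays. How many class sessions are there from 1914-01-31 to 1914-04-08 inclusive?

30

1914-01-31 is a Saturday.
From 1914-01-31 to 1914-04-08 is 68 days inclusive.
68 = 7 × 9 + 5, so there are 9 full weeks plus 5 extra days.
Each full week contributes 3 days from the set (Mon, Tue, Sun): 9 × 3 = 27.
The 5 extra days are Sat, Sun, Mon, Tue, Wed — 3 of them qualify.
Total: 27 + 3 = 30.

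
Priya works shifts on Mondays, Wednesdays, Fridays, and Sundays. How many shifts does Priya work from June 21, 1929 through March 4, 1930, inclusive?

147

June 21, 1929 is a Friday.
From June 21, 1929 to March 4, 1930 is 257 days inclusive.
257 = 7 × 36 + 5, so there are 36 full weeks plus 5 extra days.
Each full week contributes 4 days from the set (Mon, Wed, Fri, Sun): 36 × 4 = 144.
The 5 extra days are Fri, Sat, Sun, Mon, Tue — 3 of them qualify.
Total: 144 + 3 = 147.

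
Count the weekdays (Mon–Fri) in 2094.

261

January 1, 2094 is a Friday.
That's 365 days from start to end, counting both.
365 = 7 × 52 + 1, so there are 52 full weeks plus 1 extra day.
Each full week contributes 5 weekdays (Mon–Fri): 52 × 5 = 260.
The 1 extra day is Friday — 1 of them qualifies.
Total: 260 + 1 = 261.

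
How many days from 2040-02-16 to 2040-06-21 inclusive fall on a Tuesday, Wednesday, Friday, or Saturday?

72

2040-02-16 is a Thursday.
The range spans 127 days (inclusive of both endpoints).
127 = 7 × 18 + 1, so there are 18 full weeks plus 1 extra day.
Each full week contributes 4 days from the set (Tue, Wed, Fri, Sat): 18 × 4 = 72.
The 1 extra day is Thursday — none qualify.
Total: 72 + 0 = 72.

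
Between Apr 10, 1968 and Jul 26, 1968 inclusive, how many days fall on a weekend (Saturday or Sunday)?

30

Apr 10, 1968 is a Wednesday.
That's 108 days from start to end, counting both.
108 = 7 × 15 + 3, so there are 15 full weeks plus 3 extra days.
Each full week contributes 2 weekend days (Sat, Sun): 15 × 2 = 30.
The 3 extra days are Wednesday, Thursday, Friday — none qualify.
Total: 30 + 0 = 30.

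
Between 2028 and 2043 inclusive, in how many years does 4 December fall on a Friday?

Day of week of December 4 in each year:
2028: Mon, 2029: Tue, 2030: Wed, 2031: Thu, 2032: Sat, 2033: Sun, 2034: Mon, 2035: Tue, 2036: Thu, 2037: Fri ✓, 2038: Sat, 2039: Sun, 2040: Tue, 2041: Wed, 2042: Thu, 2043: Fri ✓
Fridays: 2037, 2043.

2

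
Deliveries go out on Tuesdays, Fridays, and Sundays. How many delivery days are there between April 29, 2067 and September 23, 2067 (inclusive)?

64

April 29, 2067 is a Friday.
From April 29, 2067 to September 23, 2067 is 148 days inclusive.
148 = 7 × 21 + 1, so there are 21 full weeks plus 1 extra day.
Each full week contributes 3 days from the set (Tue, Fri, Sun): 21 × 3 = 63.
The 1 extra day is Friday — 1 of them qualifies.
Total: 63 + 1 = 64.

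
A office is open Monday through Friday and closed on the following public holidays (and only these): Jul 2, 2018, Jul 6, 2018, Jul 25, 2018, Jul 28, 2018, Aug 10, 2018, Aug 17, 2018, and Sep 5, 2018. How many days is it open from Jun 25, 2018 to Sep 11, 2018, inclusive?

Jun 25, 2018 is a Monday.
The range spans 79 days (inclusive of both endpoints).
79 = 7 × 11 + 2, so there are 11 full weeks plus 2 extra days.
Each full week contributes 5 weekdays (Mon–Fri): 11 × 5 = 55.
The 2 extra days are Monday, Tuesday — 2 of them qualify.
Total: 55 + 2 = 57.
Holidays: Jul 2, 2018 (Mon); Jul 6, 2018 (Fri); Jul 25, 2018 (Wed); Jul 28, 2018 (Sat); Aug 10, 2018 (Fri); Aug 17, 2018 (Fri); Sep 5, 2018 (Wed).
6 of the 7 holidays fall on weekdays; the rest are weekends and were already excluded.
Business days: 57 − 6 = 51.

51 business days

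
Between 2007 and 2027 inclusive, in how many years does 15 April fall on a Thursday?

Day of week of April 15 in each year:
2007: Sun, 2008: Tue, 2009: Wed, 2010: Thu ✓, 2011: Fri, 2012: Sun, 2013: Mon, 2014: Tue, 2015: Wed, 2016: Fri, 2017: Sat, 2018: Sun, 2019: Mon, 2020: Wed, 2021: Thu ✓, 2022: Fri, 2023: Sat, 2024: Mon, 2025: Tue, 2026: Wed, 2027: Thu ✓
Thursdays: 2010, 2021, 2027.

3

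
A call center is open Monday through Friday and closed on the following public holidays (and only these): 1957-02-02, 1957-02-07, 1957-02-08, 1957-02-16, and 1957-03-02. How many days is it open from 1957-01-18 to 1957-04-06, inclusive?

54

1957-01-18 is a Friday.
From 1957-01-18 to 1957-04-06 is 79 days inclusive.
79 = 7 × 11 + 2, so there are 11 full weeks plus 2 extra days.
Each full week contributes 5 weekdays (Mon–Fri): 11 × 5 = 55.
The 2 extra days are Friday, Saturday — 1 of them qualifies.
Total: 55 + 1 = 56.
Holidays: 1957-02-02 (Sat); 1957-02-07 (Thu); 1957-02-08 (Fri); 1957-02-16 (Sat); 1957-03-02 (Sat).
2 of the 5 holidays fall on weekdays; the rest are weekends and were already excluded.
Business days: 56 − 2 = 54.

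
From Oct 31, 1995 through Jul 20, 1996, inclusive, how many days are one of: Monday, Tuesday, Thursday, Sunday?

Oct 31, 1995 is a Tuesday.
From Oct 31, 1995 to Jul 20, 1996 is 264 days inclusive.
264 = 7 × 37 + 5, so there are 37 full weeks plus 5 extra days.
Each full week contributes 4 days from the set (Mon, Tue, Thu, Sun): 37 × 4 = 148.
The 5 extra days are Tuesday, Wednesday, Thursday, Friday, Saturday — 2 of them qualify.
Total: 148 + 2 = 150.

150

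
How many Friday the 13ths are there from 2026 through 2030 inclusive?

9

Friday-the-13ths by year:
2026: Feb, Mar, Nov
2027: Aug
2028: Oct
2029: Apr, Jul
2030: Sep, Dec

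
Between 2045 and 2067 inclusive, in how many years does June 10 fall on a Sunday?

3

Day of week of June 10 in each year:
2045: Sat, 2046: Sun ✓, 2047: Mon, 2048: Wed, 2049: Thu, 2050: Fri, 2051: Sat, 2052: Mon, 2053: Tue, 2054: Wed, 2055: Thu, 2056: Sat, 2057: Sun ✓, 2058: Mon, 2059: Tue, 2060: Thu, 2061: Fri, 2062: Sat, 2063: Sun ✓, 2064: Tue, 2065: Wed, 2066: Thu, 2067: Fri
Sundays: 2046, 2057, 2063.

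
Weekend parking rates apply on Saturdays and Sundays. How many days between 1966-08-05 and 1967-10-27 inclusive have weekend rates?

128

1966-08-05 is a Friday.
From 1966-08-05 to 1967-10-27 is 449 days inclusive.
449 = 7 × 64 + 1, so there are 64 full weeks plus 1 extra day.
Each full week contributes 2 weekend days (Sat, Sun): 64 × 2 = 128.
The 1 extra day is Friday — none qualify.
Total: 128 + 0 = 128.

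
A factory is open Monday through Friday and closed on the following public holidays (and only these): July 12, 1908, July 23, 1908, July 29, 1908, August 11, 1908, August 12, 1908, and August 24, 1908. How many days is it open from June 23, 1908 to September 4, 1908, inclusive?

June 23, 1908 is a Tuesday.
The range spans 74 days (inclusive of both endpoints).
74 = 7 × 10 + 4, so there are 10 full weeks plus 4 extra days.
Each full week contributes 5 weekdays (Mon–Fri): 10 × 5 = 50.
The 4 extra days are Tuesday, Wednesday, Thursday, Friday — 4 of them qualify.
Total: 50 + 4 = 54.
Holidays: July 12, 1908 (Sun); July 23, 1908 (Thu); July 29, 1908 (Wed); August 11, 1908 (Tue); August 12, 1908 (Wed); August 24, 1908 (Mon).
5 of the 6 holidays fall on weekdays; the rest are weekends and were already excluded.
Business days: 54 − 5 = 49.

49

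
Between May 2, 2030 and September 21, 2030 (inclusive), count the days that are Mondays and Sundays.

40

May 2, 2030 is a Thursday.
The range spans 143 days (inclusive of both endpoints).
143 = 7 × 20 + 3, so there are 20 full weeks plus 3 extra days.
Each full week contributes 2 days from the set (Mon, Sun): 20 × 2 = 40.
The 3 extra days are Thu, Fri, Sat — none qualify.
Total: 40 + 0 = 40.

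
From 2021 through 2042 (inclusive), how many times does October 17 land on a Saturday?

2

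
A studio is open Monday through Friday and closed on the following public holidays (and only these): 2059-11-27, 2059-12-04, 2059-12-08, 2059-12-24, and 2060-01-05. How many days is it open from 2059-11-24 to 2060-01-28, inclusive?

43

2059-11-24 is a Monday.
The range spans 66 days (inclusive of both endpoints).
66 = 7 × 9 + 3, so there are 9 full weeks plus 3 extra days.
Each full week contributes 5 weekdays (Mon–Fri): 9 × 5 = 45.
The 3 extra days are Mon, Tue, Wed — 3 of them qualify.
Total: 45 + 3 = 48.
Holidays: 2059-11-27 (Thu); 2059-12-04 (Thu); 2059-12-08 (Mon); 2059-12-24 (Wed); 2060-01-05 (Mon).
All 5 holidays fall on weekdays, so subtract 5.
Business days: 48 − 5 = 43.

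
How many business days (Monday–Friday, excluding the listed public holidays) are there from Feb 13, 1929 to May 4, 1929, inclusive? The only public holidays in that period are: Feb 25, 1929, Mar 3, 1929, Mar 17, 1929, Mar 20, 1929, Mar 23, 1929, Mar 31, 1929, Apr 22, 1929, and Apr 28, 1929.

55

Feb 13, 1929 is a Wednesday.
The range spans 81 days (inclusive of both endpoints).
81 = 7 × 11 + 4, so there are 11 full weeks plus 4 extra days.
Each full week contributes 5 weekdays (Mon–Fri): 11 × 5 = 55.
The 4 extra days are Wednesday, Thursday, Friday, Saturday — 3 of them qualify.
Total: 55 + 3 = 58.
Holidays: Feb 25, 1929 (Mon); Mar 3, 1929 (Sun); Mar 17, 1929 (Sun); Mar 20, 1929 (Wed); Mar 23, 1929 (Sat); Mar 31, 1929 (Sun); Apr 22, 1929 (Mon); Apr 28, 1929 (Sun).
3 of the 8 holidays fall on weekdays; the rest are weekends and were already excluded.
Business days: 58 − 3 = 55.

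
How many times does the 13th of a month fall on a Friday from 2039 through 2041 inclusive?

Friday-the-13ths by year:
2039: May
2040: Jan, Apr, Jul
2041: Sep, Dec

6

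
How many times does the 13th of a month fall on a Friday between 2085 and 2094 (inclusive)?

Friday-the-13ths by year:
2085: Apr, Jul
2086: Sep, Dec
2087: Jun
2088: Feb, Aug
2089: May
2090: Jan, Oct
2091: Apr, Jul
2092: Jun
2093: Feb, Mar, Nov
2094: Aug

17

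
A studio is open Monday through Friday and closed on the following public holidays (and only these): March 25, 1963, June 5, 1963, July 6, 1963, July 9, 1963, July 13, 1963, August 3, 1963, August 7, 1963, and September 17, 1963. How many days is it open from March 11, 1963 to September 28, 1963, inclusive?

March 11, 1963 is a Monday.
That's 202 days from start to end, counting both.
202 = 7 × 28 + 6, so there are 28 full weeks plus 6 extra days.
Each full week contributes 5 weekdays (Mon–Fri): 28 × 5 = 140.
The 6 extra days are Mon, Tue, Wed, Thu, Fri, Sat — 5 of them qualify.
Total: 140 + 5 = 145.
Holidays: March 25, 1963 (Mon); June 5, 1963 (Wed); July 6, 1963 (Sat); July 9, 1963 (Tue); July 13, 1963 (Sat); August 3, 1963 (Sat); August 7, 1963 (Wed); September 17, 1963 (Tue).
5 of the 8 holidays fall on weekdays; the rest are weekends and were already excluded.
Business days: 145 − 5 = 140.

140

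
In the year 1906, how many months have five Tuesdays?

4

A month has five Tuesdays exactly when Tuesday falls within its first (length − 28) days.
Jan: 31 days, starts Mon → 5 of Mon, Tue, Wed ✓
Feb: 28 days, starts Thu → 5 of (none)
Mar: 31 days, starts Thu → 5 of Thu, Fri, Sat
Apr: 30 days, starts Sun → 5 of Sun, Mon
May: 31 days, starts Tue → 5 of Tue, Wed, Thu ✓
Jun: 30 days, starts Fri → 5 of Fri, Sat
Jul: 31 days, starts Sun → 5 of Sun, Mon, Tue ✓
Aug: 31 days, starts Wed → 5 of Wed, Thu, Fri
Sep: 30 days, starts Sat → 5 of Sat, Sun
Oct: 31 days, starts Mon → 5 of Mon, Tue, Wed ✓
Nov: 30 days, starts Thu → 5 of Thu, Fri
Dec: 31 days, starts Sat → 5 of Sat, Sun, Mon
Months with five Tuesdays: Jan, May, Jul, Oct.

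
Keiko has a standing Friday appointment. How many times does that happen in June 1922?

5

Jun 1, 1922 is a Thursday.
That's 30 days from start to end, counting both.
30 = 7 × 4 + 2, so there are 4 full weeks plus 2 extra days.
Each full week contributes one Friday: 4 so far.
The 2 extra days are Thu, Fri — 1 of them qualifies.
Total: 4 + 1 = 5.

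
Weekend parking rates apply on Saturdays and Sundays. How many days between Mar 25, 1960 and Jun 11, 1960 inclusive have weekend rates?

23

Mar 25, 1960 is a Friday.
The range spans 79 days (inclusive of both endpoints).
79 = 7 × 11 + 2, so there are 11 full weeks plus 2 extra days.
Each full week contributes 2 weekend days (Sat, Sun): 11 × 2 = 22.
The 2 extra days are Friday, Saturday — 1 of them qualifies.
Total: 22 + 1 = 23.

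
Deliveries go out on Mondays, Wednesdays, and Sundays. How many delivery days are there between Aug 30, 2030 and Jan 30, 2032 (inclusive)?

222

Aug 30, 2030 is a Friday.
The range spans 519 days (inclusive of both endpoints).
519 = 7 × 74 + 1, so there are 74 full weeks plus 1 extra day.
Each full week contributes 3 days from the set (Mon, Wed, Sun): 74 × 3 = 222.
The 1 extra day is Fri — none qualify.
Total: 222 + 0 = 222.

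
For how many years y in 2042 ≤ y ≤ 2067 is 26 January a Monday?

Day of week of January 26 in each year:
2042: Sun, 2043: Mon ✓, 2044: Tue, 2045: Thu, 2046: Fri, 2047: Sat, 2048: Sun, 2049: Tue, 2050: Wed, 2051: Thu, 2052: Fri, 2053: Sun, 2054: Mon ✓, 2055: Tue, 2056: Wed, 2057: Fri, 2058: Sat, 2059: Sun, 2060: Mon ✓, 2061: Wed, 2062: Thu, 2063: Fri, 2064: Sat, 2065: Mon ✓, 2066: Tue, 2067: Wed
Mondays: 2043, 2054, 2060, 2065.

4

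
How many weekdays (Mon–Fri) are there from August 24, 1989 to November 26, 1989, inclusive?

67

August 24, 1989 is a Thursday.
The range spans 95 days (inclusive of both endpoints).
95 = 7 × 13 + 4, so there are 13 full weeks plus 4 extra days.
Each full week contributes 5 weekdays (Mon–Fri): 13 × 5 = 65.
The 4 extra days are Thu, Fri, Sat, Sun — 2 of them qualify.
Total: 65 + 2 = 67.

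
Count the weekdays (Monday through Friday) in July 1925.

23 weekdays

Jul 1, 1925 is a Wednesday.
The range spans 31 days (inclusive of both endpoints).
31 = 7 × 4 + 3, so there are 4 full weeks plus 3 extra days.
Each full week contributes 5 weekdays (Mon–Fri): 4 × 5 = 20.
The 3 extra days are Wed, Thu, Fri — 3 of them qualify.
Total: 20 + 3 = 23.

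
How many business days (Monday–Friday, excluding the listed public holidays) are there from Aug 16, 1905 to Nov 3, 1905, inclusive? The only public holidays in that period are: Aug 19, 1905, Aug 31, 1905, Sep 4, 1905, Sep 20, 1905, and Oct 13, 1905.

54 business days

Aug 16, 1905 is a Wednesday.
That's 80 days from start to end, counting both.
80 = 7 × 11 + 3, so there are 11 full weeks plus 3 extra days.
Each full week contributes 5 weekdays (Mon–Fri): 11 × 5 = 55.
The 3 extra days are Wednesday, Thursday, Friday — 3 of them qualify.
Total: 55 + 3 = 58.
Holidays: Aug 19, 1905 (Sat); Aug 31, 1905 (Thu); Sep 4, 1905 (Mon); Sep 20, 1905 (Wed); Oct 13, 1905 (Fri).
4 of the 5 holidays fall on weekdays; the rest are weekends and were already excluded.
Business days: 58 − 4 = 54.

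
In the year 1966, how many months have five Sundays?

4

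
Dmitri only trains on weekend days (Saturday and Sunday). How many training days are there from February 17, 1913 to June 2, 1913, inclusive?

February 17, 1913 is a Monday.
That's 106 days from start to end, counting both.
106 = 7 × 15 + 1, so there are 15 full weeks plus 1 extra day.
Each full week contributes 2 weekend days (Sat, Sun): 15 × 2 = 30.
The 1 extra day is Mon — none qualify.
Total: 30 + 0 = 30.

30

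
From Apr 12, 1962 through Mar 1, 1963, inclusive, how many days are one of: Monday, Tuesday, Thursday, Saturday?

Apr 12, 1962 is a Thursday.
That's 324 days from start to end, counting both.
324 = 7 × 46 + 2, so there are 46 full weeks plus 2 extra days.
Each full week contributes 4 days from the set (Mon, Tue, Thu, Sat): 46 × 4 = 184.
The 2 extra days are Thursday, Friday — 1 of them qualifies.
Total: 184 + 1 = 185.

185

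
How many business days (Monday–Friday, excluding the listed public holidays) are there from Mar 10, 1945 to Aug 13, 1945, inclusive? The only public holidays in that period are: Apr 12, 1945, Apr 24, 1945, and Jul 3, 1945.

Mar 10, 1945 is a Saturday.
That's 157 days from start to end, counting both.
157 = 7 × 22 + 3, so there are 22 full weeks plus 3 extra days.
Each full week contributes 5 weekdays (Mon–Fri): 22 × 5 = 110.
The 3 extra days are Saturday, Sunday, Monday — 1 of them qualifies.
Total: 110 + 1 = 111.
Holidays: Apr 12, 1945 (Thu); Apr 24, 1945 (Tue); Jul 3, 1945 (Tue).
All 3 holidays fall on weekdays, so subtract 3.
Business days: 111 − 3 = 108.

108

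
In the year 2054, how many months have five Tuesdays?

A month has five Tuesdays exactly when Tuesday falls within its first (length − 28) days.
Jan: 31 days, starts Thu → 5 of Thu, Fri, Sat
Feb: 28 days, starts Sun → 5 of (none)
Mar: 31 days, starts Sun → 5 of Sun, Mon, Tue ✓
Apr: 30 days, starts Wed → 5 of Wed, Thu
May: 31 days, starts Fri → 5 of Fri, Sat, Sun
Jun: 30 days, starts Mon → 5 of Mon, Tue ✓
Jul: 31 days, starts Wed → 5 of Wed, Thu, Fri
Aug: 31 days, starts Sat → 5 of Sat, Sun, Mon
Sep: 30 days, starts Tue → 5 of Tue, Wed ✓
Oct: 31 days, starts Thu → 5 of Thu, Fri, Sat
Nov: 30 days, starts Sun → 5 of Sun, Mon
Dec: 31 days, starts Tue → 5 of Tue, Wed, Thu ✓
Months with five Tuesdays: Mar, Jun, Sep, Dec.

4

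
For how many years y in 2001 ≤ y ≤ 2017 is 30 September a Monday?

Day of week of September 30 in each year:
2001: Sun, 2002: Mon ✓, 2003: Tue, 2004: Thu, 2005: Fri, 2006: Sat, 2007: Sun, 2008: Tue, 2009: Wed, 2010: Thu, 2011: Fri, 2012: Sun, 2013: Mon ✓, 2014: Tue, 2015: Wed, 2016: Fri, 2017: Sat
Mondays: 2002, 2013.

2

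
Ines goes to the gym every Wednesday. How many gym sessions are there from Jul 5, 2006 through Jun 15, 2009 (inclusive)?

154 Wednesdays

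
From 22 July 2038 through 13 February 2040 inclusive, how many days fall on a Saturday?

22 July 2038 is a Thursday.
From 22 July 2038 to 13 February 2040 is 572 days inclusive.
572 = 7 × 81 + 5, so there are 81 full weeks plus 5 extra days.
Each full week contributes one Saturday: 81 so far.
The 5 extra days are Thursday, Friday, Saturday, Sunday, Monday — 1 of them qualifies.
Total: 81 + 1 = 82.

82 Saturdays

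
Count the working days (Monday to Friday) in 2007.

January 1, 2007 is a Monday.
The range spans 365 days (inclusive of both endpoints).
365 = 7 × 52 + 1, so there are 52 full weeks plus 1 extra day.
Each full week contributes 5 weekdays (Mon–Fri): 52 × 5 = 260.
The 1 extra day is Mon — 1 of them qualifies.
Total: 260 + 1 = 261.

261 weekdays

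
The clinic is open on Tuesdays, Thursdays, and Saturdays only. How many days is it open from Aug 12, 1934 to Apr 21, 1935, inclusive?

108

Aug 12, 1934 is a Sunday.
From Aug 12, 1934 to Apr 21, 1935 is 253 days inclusive.
253 = 7 × 36 + 1, so there are 36 full weeks plus 1 extra day.
Each full week contributes 3 days from the set (Tue, Thu, Sat): 36 × 3 = 108.
The 1 extra day is Sun — none qualify.
Total: 108 + 0 = 108.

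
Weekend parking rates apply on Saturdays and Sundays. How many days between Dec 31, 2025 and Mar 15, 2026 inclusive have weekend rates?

22

Dec 31, 2025 is a Wednesday.
The range spans 75 days (inclusive of both endpoints).
75 = 7 × 10 + 5, so there are 10 full weeks plus 5 extra days.
Each full week contributes 2 weekend days (Sat, Sun): 10 × 2 = 20.
The 5 extra days are Wed, Thu, Fri, Sat, Sun — 2 of them qualify.
Total: 20 + 2 = 22.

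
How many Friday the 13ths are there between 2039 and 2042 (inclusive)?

7

Friday-the-13ths by year:
2039: May
2040: Jan, Apr, Jul
2041: Sep, Dec
2042: Jun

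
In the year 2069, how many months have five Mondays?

4

A month has five Mondays exactly when Monday falls within its first (length − 28) days.
Jan: 31 days, starts Tue → 5 of Tue, Wed, Thu
Feb: 28 days, starts Fri → 5 of (none)
Mar: 31 days, starts Fri → 5 of Fri, Sat, Sun
Apr: 30 days, starts Mon → 5 of Mon, Tue ✓
May: 31 days, starts Wed → 5 of Wed, Thu, Fri
Jun: 30 days, starts Sat → 5 of Sat, Sun
Jul: 31 days, starts Mon → 5 of Mon, Tue, Wed ✓
Aug: 31 days, starts Thu → 5 of Thu, Fri, Sat
Sep: 30 days, starts Sun → 5 of Sun, Mon ✓
Oct: 31 days, starts Tue → 5 of Tue, Wed, Thu
Nov: 30 days, starts Fri → 5 of Fri, Sat
Dec: 31 days, starts Sun → 5 of Sun, Mon, Tue ✓
Months with five Mondays: Apr, Jul, Sep, Dec.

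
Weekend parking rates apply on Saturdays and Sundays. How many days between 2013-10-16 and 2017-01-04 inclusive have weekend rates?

2013-10-16 is a Wednesday.
From 2013-10-16 to 2017-01-04 is 1177 days inclusive.
1177 = 7 × 168 + 1, so there are 168 full weeks plus 1 extra day.
Each full week contributes 2 weekend days (Sat, Sun): 168 × 2 = 336.
The 1 extra day is Wed — none qualify.
Total: 336 + 0 = 336.

336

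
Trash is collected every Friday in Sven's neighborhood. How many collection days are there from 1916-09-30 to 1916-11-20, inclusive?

1916-09-30 is a Saturday.
That's 52 days from start to end, counting both.
52 = 7 × 7 + 3, so there are 7 full weeks plus 3 extra days.
Each full week contributes one Friday: 7 so far.
The 3 extra days are Saturday, Sunday, Monday — none qualify.
Total: 7 + 0 = 7.

7 Fridays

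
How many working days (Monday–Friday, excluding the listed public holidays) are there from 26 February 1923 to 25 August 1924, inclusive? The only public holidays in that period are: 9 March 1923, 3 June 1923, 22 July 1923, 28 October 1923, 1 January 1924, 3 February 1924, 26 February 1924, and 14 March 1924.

387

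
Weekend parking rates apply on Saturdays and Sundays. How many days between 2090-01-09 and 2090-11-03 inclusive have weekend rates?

2090-01-09 is a Monday.
The range spans 299 days (inclusive of both endpoints).
299 = 7 × 42 + 5, so there are 42 full weeks plus 5 extra days.
Each full week contributes 2 weekend days (Sat, Sun): 42 × 2 = 84.
The 5 extra days are Mon, Tue, Wed, Thu, Fri — none qualify.
Total: 84 + 0 = 84.

84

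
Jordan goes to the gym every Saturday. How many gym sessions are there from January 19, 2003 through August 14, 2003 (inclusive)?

January 19, 2003 is a Sunday.
The range spans 208 days (inclusive of both endpoints).
208 = 7 × 29 + 5, so there are 29 full weeks plus 5 extra days.
Each full week contributes one Saturday: 29 so far.
The 5 extra days are Sun, Mon, Tue, Wed, Thu — none qualify.
Total: 29 + 0 = 29.

29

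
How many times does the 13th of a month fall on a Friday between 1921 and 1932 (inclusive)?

21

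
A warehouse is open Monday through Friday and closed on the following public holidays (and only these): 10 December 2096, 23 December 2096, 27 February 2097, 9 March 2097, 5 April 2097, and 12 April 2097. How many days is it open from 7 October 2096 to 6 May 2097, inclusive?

7 October 2096 is a Sunday.
The range spans 212 days (inclusive of both endpoints).
212 = 7 × 30 + 2, so there are 30 full weeks plus 2 extra days.
Each full week contributes 5 weekdays (Mon–Fri): 30 × 5 = 150.
The 2 extra days are Sun, Mon — 1 of them qualifies.
Total: 150 + 1 = 151.
Holidays: 10 December 2096 (Mon); 23 December 2096 (Sun); 27 February 2097 (Wed); 9 March 2097 (Sat); 5 April 2097 (Fri); 12 April 2097 (Fri).
4 of the 6 holidays fall on weekdays; the rest are weekends and were already excluded.
Business days: 151 − 4 = 147.

147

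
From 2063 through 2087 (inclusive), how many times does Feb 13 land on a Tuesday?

4

Day of week of February 13 in each year:
2063: Tue ✓, 2064: Wed, 2065: Fri, 2066: Sat, 2067: Sun, 2068: Mon, 2069: Wed, 2070: Thu, 2071: Fri, 2072: Sat, 2073: Mon, 2074: Tue ✓, 2075: Wed, 2076: Thu, 2077: Sat, 2078: Sun, 2079: Mon, 2080: Tue ✓, 2081: Thu, 2082: Fri, 2083: Sat, 2084: Sun, 2085: Tue ✓, 2086: Wed, 2087: Thu
Tuesdays: 2063, 2074, 2080, 2085.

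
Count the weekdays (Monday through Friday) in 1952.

January 1, 1952 is a Tuesday.
The range spans 366 days (inclusive of both endpoints).
366 = 7 × 52 + 2, so there are 52 full weeks plus 2 extra days.
Each full week contributes 5 weekdays (Mon–Fri): 52 × 5 = 260.
The 2 extra days are Tue, Wed — 2 of them qualify.
Total: 260 + 2 = 262.

262 weekdays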